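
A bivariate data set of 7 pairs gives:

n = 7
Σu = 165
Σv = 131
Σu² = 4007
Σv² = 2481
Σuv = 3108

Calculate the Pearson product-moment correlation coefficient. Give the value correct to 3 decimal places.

0.342

r = (nΣuv − ΣuΣv) / √[(nΣu² − (Σu)²)(nΣv² − (Σv)²)]
Numerator: 7×3108 − 165×131 = 141
Denominator: √[(28049 − 27225)(17367 − 17161)] = √[824 × 206] = 412.0000
r = 141 / 412.0000 ≈ 0.342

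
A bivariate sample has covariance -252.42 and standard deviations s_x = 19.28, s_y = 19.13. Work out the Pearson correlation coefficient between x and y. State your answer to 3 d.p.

-0.684

r = Cov(x,y) / (s_x · s_y) = -252.42 / (19.28 × 19.13)
  = -252.42 / 368.8264 ≈ -0.684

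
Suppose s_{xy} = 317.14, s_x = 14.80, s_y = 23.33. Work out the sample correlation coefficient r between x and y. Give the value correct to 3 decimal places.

0.918

r = Cov(x,y) / (s_x · s_y) = 317.14 / (14.80 × 23.33)
  = 317.14 / 345.2840 ≈ 0.918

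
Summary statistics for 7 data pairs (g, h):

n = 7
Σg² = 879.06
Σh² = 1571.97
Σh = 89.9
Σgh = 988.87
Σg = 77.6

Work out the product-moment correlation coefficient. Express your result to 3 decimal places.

r = (nΣgh − ΣgΣh) / √[(nΣg² − (Σg)²)(nΣh² − (Σh)²)]
Numerator: 7×988.87 − 77.6×89.9 = -54.15
Denominator: √[(6153.42 − 6021.76)(11003.79 − 8082.01)] = √[131.66 × 2921.78] = 620.2270
r = -54.15 / 620.2270 ≈ -0.087

-0.087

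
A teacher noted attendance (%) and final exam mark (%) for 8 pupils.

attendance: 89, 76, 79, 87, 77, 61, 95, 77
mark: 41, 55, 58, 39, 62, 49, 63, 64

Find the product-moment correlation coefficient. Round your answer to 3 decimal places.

-0.075

n = 8, Σx = 641, Σy = 431, Σx² = 52111, Σy² = 23901, Σxy = 34480
nΣxy − ΣxΣy = 275840 − 276271 = -431
nΣx² − (Σx)² = 416888 − 410881 = 6007; nΣy² − (Σy)² = 191208 − 185761 = 5447
r = -431 / √(6007 × 5447) = -431 / 5720.1511 ≈ -0.075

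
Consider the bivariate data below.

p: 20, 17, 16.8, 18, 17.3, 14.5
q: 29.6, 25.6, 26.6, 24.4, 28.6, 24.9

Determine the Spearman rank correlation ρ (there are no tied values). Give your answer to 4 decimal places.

Rank p: 6, 3, 2, 5, 4, 1
Rank q: 6, 3, 4, 1, 5, 2
d = rank(p) − rank(q): 0, 0, -2, 4, -1, -1; Σd² = 22
ρ = 1 − 6Σd² / [n(n²−1)] = 1 − 6×22 / (6×35) = 1 − 132/210 ≈ 0.3714

0.3714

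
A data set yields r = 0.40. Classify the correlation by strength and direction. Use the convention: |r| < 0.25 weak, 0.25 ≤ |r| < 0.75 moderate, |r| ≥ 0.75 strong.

r = 0.40 > 0 so the relationship is positive.
|r| = 0.40, which falls in the moderate range.

moderate positive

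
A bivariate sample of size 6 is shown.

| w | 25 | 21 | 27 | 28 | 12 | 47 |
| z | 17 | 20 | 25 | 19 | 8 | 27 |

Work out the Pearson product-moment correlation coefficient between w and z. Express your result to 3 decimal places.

0.836

n = 6, Σw = 160, Σz = 116, Σw² = 4932, Σz² = 2468, Σwz = 3417
nΣwz − ΣwΣz = 20502 − 18560 = 1942
nΣw² − (Σw)² = 29592 − 25600 = 3992; nΣz² − (Σz)² = 14808 − 13456 = 1352
r = 1942 / √(3992 × 1352) = 1942 / 2323.1840 ≈ 0.836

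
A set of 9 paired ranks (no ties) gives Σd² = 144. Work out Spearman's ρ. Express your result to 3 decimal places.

ρ = 1 − 6Σd² / [n(n²−1)] = 1 − 6×144 / (9×80)
  = 1 − 864/720 = 1 − 1.2000 ≈ -0.200

-0.200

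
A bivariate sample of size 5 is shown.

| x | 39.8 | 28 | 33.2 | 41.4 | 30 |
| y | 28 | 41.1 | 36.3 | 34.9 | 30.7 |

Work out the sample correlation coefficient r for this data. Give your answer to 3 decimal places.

-0.498

n = 5, Σx = 172.4, Σy = 171, Σx² = 6084.24, Σy² = 5951.4, Σxy = 5836.22
nΣxy − ΣxΣy = 29181.1 − 29480.4 = -299.3
nΣx² − (Σx)² = 30421.2 − 29721.76 = 699.44; nΣy² − (Σy)² = 29757 − 29241 = 516
r = -299.3 / √(699.44 × 516) = -299.3 / 600.7587 ≈ -0.498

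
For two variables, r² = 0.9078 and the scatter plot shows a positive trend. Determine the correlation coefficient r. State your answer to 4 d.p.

0.9528

|r| = √0.9078 = 0.9528
The association is positive, so r = 0.9528.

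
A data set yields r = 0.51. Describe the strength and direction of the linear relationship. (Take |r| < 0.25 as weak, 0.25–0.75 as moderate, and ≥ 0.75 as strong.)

r = 0.51 > 0 so the relationship is positive.
|r| = 0.51, which falls in the moderate range.

moderate positive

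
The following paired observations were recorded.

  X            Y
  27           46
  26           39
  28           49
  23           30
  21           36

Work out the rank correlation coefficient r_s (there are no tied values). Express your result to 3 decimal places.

Rank X: 4, 3, 5, 2, 1
Rank Y: 4, 3, 5, 1, 2
d = rank(X) − rank(Y): 0, 0, 0, 1, -1; Σd² = 2
ρ = 1 − 6Σd² / [n(n²−1)] = 1 − 6×2 / (5×24) = 1 − 12/120 ≈ 0.900

0.900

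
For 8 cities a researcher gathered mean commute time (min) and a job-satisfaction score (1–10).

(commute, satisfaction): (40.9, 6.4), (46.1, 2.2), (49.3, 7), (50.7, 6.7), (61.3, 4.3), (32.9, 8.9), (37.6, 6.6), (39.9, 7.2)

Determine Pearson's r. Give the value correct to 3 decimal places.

n = 8, Σx = 358.7, Σy = 49.3, Σx² = 16644.87, Σy² = 332.79, Σxy = 2139.81
nΣxy − ΣxΣy = 17118.48 − 17683.91 = -565.43
nΣx² − (Σx)² = 133158.96 − 128665.69 = 4493.27; nΣy² − (Σy)² = 2662.32 − 2430.49 = 231.83
r = -565.43 / √(4493.27 × 231.83) = -565.43 / 1020.6247 ≈ -0.554

-0.554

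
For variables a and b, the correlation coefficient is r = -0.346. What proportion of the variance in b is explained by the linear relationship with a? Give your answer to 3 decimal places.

r² = (-0.346)² = 0.120

0.120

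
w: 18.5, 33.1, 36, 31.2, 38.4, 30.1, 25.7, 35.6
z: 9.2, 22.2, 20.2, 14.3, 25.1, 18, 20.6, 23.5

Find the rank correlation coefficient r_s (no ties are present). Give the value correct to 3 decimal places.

0.714

Rank w: 1, 5, 7, 4, 8, 3, 2, 6
Rank z: 1, 6, 4, 2, 8, 3, 5, 7
d = rank(w) − rank(z): 0, -1, 3, 2, 0, 0, -3, -1; Σd² = 24
ρ = 1 − 6Σd² / [n(n²−1)] = 1 − 6×24 / (8×63) = 1 − 144/504 ≈ 0.714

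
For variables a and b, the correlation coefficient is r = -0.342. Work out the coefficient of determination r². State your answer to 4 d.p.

0.1170

r² = (-0.342)² = 0.1170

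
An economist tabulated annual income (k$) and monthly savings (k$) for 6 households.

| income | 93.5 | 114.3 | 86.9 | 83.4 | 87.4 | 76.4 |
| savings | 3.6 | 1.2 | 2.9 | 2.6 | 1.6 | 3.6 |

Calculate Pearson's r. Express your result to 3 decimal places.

-0.649

n = 6, Σx = 541.9, Σy = 15.5, Σx² = 49789.63, Σy² = 45.09, Σxy = 1357.49
nΣxy − ΣxΣy = 8144.94 − 8399.45 = -254.51
nΣx² − (Σx)² = 298737.78 − 293655.61 = 5082.17; nΣy² − (Σy)² = 270.54 − 240.25 = 30.29
r = -254.51 / √(5082.17 × 30.29) = -254.51 / 392.3505 ≈ -0.649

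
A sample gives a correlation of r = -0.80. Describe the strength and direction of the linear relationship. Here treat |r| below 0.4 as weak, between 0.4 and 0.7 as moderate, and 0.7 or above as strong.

r = -0.80 < 0 so the relationship is negative.
|r| = 0.80, which falls in the strong range.

strong negative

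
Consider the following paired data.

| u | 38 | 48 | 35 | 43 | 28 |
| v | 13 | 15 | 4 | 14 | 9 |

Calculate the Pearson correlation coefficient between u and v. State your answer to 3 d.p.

0.694

n = 5, Σu = 192, Σv = 55, Σu² = 7606, Σv² = 687, Σuv = 2208
nΣuv − ΣuΣv = 11040 − 10560 = 480
nΣu² − (Σu)² = 38030 − 36864 = 1166; nΣv² − (Σv)² = 3435 − 3025 = 410
r = 480 / √(1166 × 410) = 480 / 691.4188 ≈ 0.694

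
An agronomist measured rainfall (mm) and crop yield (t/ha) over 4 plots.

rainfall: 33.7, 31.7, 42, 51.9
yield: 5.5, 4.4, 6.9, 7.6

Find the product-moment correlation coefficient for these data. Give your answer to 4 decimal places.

n = 4, Σx = 159.3, Σy = 24.4, Σx² = 6598.19, Σy² = 154.98, Σxy = 1009.07
nΣxy − ΣxΣy = 4036.28 − 3886.92 = 149.36
nΣx² − (Σx)² = 26392.76 − 25376.49 = 1016.27; nΣy² − (Σy)² = 619.92 − 595.36 = 24.56
r = 149.36 / √(1016.27 × 24.56) = 149.36 / 157.9860 ≈ 0.9454

0.9454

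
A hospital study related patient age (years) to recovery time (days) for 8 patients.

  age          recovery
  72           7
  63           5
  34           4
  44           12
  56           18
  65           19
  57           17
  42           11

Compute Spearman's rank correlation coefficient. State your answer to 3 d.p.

Rank age: 8, 6, 1, 3, 4, 7, 5, 2
Rank recovery: 3, 2, 1, 5, 7, 8, 6, 4
d = rank(age) − rank(recovery): 5, 4, 0, -2, -3, -1, -1, -2; Σd² = 60
ρ = 1 − 6Σd² / [n(n²−1)] = 1 − 6×60 / (8×63) = 1 − 360/504 ≈ 0.286

0.286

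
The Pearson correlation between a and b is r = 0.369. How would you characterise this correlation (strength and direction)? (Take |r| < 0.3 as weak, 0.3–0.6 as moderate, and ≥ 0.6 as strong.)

moderate positive

r = 0.369 > 0 so the relationship is positive.
|r| = 0.369, which falls in the moderate range.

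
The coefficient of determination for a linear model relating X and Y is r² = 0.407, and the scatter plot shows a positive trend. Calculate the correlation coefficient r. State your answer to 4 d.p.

|r| = √0.407 = 0.6380
The association is positive, so r = 0.6380.

0.6380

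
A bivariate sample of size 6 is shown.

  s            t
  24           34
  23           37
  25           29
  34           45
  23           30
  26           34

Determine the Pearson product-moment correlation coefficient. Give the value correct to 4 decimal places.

0.8045

n = 6, Σs = 155, Σt = 209, Σs² = 4091, Σt² = 7447, Σst = 5496
nΣst − ΣsΣt = 32976 − 32395 = 581
nΣs² − (Σs)² = 24546 − 24025 = 521; nΣt² − (Σt)² = 44682 − 43681 = 1001
r = 581 / √(521 × 1001) = 581 / 722.1641 ≈ 0.8045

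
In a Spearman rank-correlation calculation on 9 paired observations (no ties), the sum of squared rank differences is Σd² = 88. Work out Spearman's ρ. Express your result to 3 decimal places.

0.267

ρ = 1 − 6Σd² / [n(n²−1)] = 1 − 6×88 / (9×80)
  = 1 − 528/720 = 1 − 0.7333 ≈ 0.267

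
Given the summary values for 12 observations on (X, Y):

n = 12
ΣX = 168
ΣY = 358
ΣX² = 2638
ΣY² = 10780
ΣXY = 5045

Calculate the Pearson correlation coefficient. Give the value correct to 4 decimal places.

0.1955

r = (nΣXY − ΣXΣY) / √[(nΣX² − (ΣX)²)(nΣY² − (ΣY)²)]
Numerator: 12×5045 − 168×358 = 396
Denominator: √[(31656 − 28224)(129360 − 128164)] = √[3432 × 1196] = 2025.9990
r = 396 / 2025.9990 ≈ 0.1955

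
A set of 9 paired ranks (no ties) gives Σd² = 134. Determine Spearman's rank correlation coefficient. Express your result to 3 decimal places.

-0.117

ρ = 1 − 6Σd² / [n(n²−1)] = 1 − 6×134 / (9×80)
  = 1 − 804/720 = 1 − 1.1167 ≈ -0.117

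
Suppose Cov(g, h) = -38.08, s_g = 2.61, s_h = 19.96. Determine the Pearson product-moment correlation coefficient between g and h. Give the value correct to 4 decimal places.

-0.7310

r = Cov(g,h) / (s_g · s_h) = -38.08 / (2.61 × 19.96)
  = -38.08 / 52.0956 ≈ -0.7310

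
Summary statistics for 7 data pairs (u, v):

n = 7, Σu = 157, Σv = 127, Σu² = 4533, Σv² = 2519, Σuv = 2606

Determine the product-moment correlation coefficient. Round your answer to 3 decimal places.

r = (nΣuv − ΣuΣv) / √[(nΣu² − (Σu)²)(nΣv² − (Σv)²)]
Numerator: 7×2606 − 157×127 = -1697
Denominator: √[(31731 − 24649)(17633 − 16129)] = √[7082 × 1504] = 3263.6372
r = -1697 / 3263.6372 ≈ -0.520

-0.520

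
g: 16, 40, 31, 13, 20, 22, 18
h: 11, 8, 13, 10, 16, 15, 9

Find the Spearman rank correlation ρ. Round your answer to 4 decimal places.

Rank g: 2, 7, 6, 1, 4, 5, 3
Rank h: 4, 1, 5, 3, 7, 6, 2
d = rank(g) − rank(h): -2, 6, 1, -2, -3, -1, 1; Σd² = 56
ρ = 1 − 6Σd² / [n(n²−1)] = 1 − 6×56 / (7×48) = 1 − 336/336 ≈ 0.0000

0.0000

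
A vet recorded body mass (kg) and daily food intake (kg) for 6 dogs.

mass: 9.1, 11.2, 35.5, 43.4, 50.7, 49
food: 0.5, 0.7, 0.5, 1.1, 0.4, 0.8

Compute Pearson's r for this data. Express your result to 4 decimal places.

n = 6, Σx = 198.9, Σy = 4, Σx² = 8323.55, Σy² = 3, Σxy = 137.36
nΣxy − ΣxΣy = 824.16 − 795.6 = 28.56
nΣx² − (Σx)² = 49941.3 − 39561.21 = 10380.09; nΣy² − (Σy)² = 18 − 16 = 2
r = 28.56 / √(10380.09 × 2) = 28.56 / 144.0839 ≈ 0.1982

0.1982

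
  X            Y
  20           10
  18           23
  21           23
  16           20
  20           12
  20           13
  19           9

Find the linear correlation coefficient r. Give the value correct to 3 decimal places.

-0.289

n = 7, ΣX = 134, ΣY = 110, ΣX² = 2582, ΣY² = 1952, ΣXY = 2088
nΣXY − ΣXΣY = 14616 − 14740 = -124
nΣX² − (ΣX)² = 18074 − 17956 = 118; nΣY² − (ΣY)² = 13664 − 12100 = 1564
r = -124 / √(118 × 1564) = -124 / 429.5952 ≈ -0.289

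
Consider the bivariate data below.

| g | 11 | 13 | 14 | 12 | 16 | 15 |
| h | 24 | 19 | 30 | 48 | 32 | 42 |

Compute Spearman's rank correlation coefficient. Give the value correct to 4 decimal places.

0.2571

Rank g: 1, 3, 4, 2, 6, 5
Rank h: 2, 1, 3, 6, 4, 5
d = rank(g) − rank(h): -1, 2, 1, -4, 2, 0; Σd² = 26
ρ = 1 − 6Σd² / [n(n²−1)] = 1 − 6×26 / (6×35) = 1 − 156/210 ≈ 0.2571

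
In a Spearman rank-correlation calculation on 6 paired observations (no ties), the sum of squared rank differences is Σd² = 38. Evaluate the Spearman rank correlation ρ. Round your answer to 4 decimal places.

-0.0857

ρ = 1 − 6Σd² / [n(n²−1)] = 1 − 6×38 / (6×35)
  = 1 − 228/210 = 1 − 1.08571 ≈ -0.0857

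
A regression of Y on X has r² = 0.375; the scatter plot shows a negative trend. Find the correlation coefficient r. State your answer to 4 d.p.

|r| = √0.375 = 0.6124
The association is negative, so r = −0.6124.

-0.6124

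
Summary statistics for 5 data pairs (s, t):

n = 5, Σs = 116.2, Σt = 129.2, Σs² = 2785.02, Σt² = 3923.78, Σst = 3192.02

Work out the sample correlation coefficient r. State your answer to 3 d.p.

r = (nΣst − ΣsΣt) / √[(nΣs² − (Σs)²)(nΣt² − (Σt)²)]
Numerator: 5×3192.02 − 116.2×129.2 = 947.06
Denominator: √[(13925.1 − 13502.44)(19618.9 − 16692.64)] = √[422.66 × 2926.26] = 1112.1210
r = 947.06 / 1112.1210 ≈ 0.852

0.852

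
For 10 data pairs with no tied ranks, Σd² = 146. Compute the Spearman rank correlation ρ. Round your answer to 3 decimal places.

0.115

ρ = 1 − 6Σd² / [n(n²−1)] = 1 − 6×146 / (10×99)
  = 1 − 876/990 = 1 − 0.8848 ≈ 0.115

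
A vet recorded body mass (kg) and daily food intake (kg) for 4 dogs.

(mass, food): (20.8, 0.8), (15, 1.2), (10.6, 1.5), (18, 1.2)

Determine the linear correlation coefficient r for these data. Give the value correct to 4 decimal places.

-0.9385

n = 4, Σx = 64.4, Σy = 4.7, Σx² = 1094, Σy² = 5.77, Σxy = 72.14
nΣxy − ΣxΣy = 288.56 − 302.68 = -14.12
nΣx² − (Σx)² = 4376 − 4147.36 = 228.64; nΣy² − (Σy)² = 23.08 − 22.09 = 0.99
r = -14.12 / √(228.64 × 0.99) = -14.12 / 15.0451 ≈ -0.9385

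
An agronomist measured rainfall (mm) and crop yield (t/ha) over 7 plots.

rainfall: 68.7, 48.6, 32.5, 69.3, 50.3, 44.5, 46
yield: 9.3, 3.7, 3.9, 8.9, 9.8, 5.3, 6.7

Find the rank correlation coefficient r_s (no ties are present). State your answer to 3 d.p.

0.643

Rank rainfall: 6, 4, 1, 7, 5, 2, 3
Rank yield: 6, 1, 2, 5, 7, 3, 4
d = rank(rainfall) − rank(yield): 0, 3, -1, 2, -2, -1, -1; Σd² = 20
ρ = 1 − 6Σd² / [n(n²−1)] = 1 − 6×20 / (7×48) = 1 − 120/336 ≈ 0.643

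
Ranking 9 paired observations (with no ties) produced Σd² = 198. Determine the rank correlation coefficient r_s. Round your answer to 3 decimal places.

-0.650

ρ = 1 − 6Σd² / [n(n²−1)] = 1 − 6×198 / (9×80)
  = 1 − 1188/720 = 1 − 1.6500 ≈ -0.650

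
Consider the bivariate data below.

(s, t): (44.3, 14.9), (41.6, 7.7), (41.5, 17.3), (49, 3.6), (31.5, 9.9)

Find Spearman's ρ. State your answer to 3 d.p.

Rank s: 4, 3, 2, 5, 1
Rank t: 4, 2, 5, 1, 3
d = rank(s) − rank(t): 0, 1, -3, 4, -2; Σd² = 30
ρ = 1 − 6Σd² / [n(n²−1)] = 1 − 6×30 / (5×24) = 1 − 180/120 ≈ -0.500

-0.500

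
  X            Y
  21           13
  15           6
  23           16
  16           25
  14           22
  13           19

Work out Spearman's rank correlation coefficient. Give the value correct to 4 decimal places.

-0.2571

Rank X: 5, 3, 6, 4, 2, 1
Rank Y: 2, 1, 3, 6, 5, 4
d = rank(X) − rank(Y): 3, 2, 3, -2, -3, -3; Σd² = 44
ρ = 1 − 6Σd² / [n(n²−1)] = 1 − 6×44 / (6×35) = 1 − 264/210 ≈ -0.2571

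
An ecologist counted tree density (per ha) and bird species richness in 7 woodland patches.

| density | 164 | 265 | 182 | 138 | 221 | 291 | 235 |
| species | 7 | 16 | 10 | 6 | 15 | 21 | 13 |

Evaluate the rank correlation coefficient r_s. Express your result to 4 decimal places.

0.9643

Rank density: 2, 6, 3, 1, 4, 7, 5
Rank species: 2, 6, 3, 1, 5, 7, 4
d = rank(density) − rank(species): 0, 0, 0, 0, -1, 0, 1; Σd² = 2
ρ = 1 − 6Σd² / [n(n²−1)] = 1 − 6×2 / (7×48) = 1 − 12/336 ≈ 0.9643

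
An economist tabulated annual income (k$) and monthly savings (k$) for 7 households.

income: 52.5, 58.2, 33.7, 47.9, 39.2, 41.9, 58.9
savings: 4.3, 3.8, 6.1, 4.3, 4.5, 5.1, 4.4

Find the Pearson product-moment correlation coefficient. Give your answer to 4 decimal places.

n = 7, Σx = 332.3, Σy = 32.5, Σx² = 16335.05, Σy² = 154.25, Σxy = 1507.7
nΣxy − ΣxΣy = 10553.9 − 10799.75 = -245.85
nΣx² − (Σx)² = 114345.35 − 110423.29 = 3922.06; nΣy² − (Σy)² = 1079.75 − 1056.25 = 23.5
r = -245.85 / √(3922.06 × 23.5) = -245.85 / 303.5925 ≈ -0.8098

-0.8098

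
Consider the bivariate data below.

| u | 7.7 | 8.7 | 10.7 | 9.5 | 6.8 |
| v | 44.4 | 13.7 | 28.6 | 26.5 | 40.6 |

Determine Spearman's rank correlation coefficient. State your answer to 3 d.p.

-0.500

Rank u: 2, 3, 5, 4, 1
Rank v: 5, 1, 3, 2, 4
d = rank(u) − rank(v): -3, 2, 2, 2, -3; Σd² = 30
ρ = 1 − 6Σd² / [n(n²−1)] = 1 − 6×30 / (5×24) = 1 − 180/120 ≈ -0.500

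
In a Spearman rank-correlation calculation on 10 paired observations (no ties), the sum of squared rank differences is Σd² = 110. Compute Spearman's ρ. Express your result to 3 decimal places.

ρ = 1 − 6Σd² / [n(n²−1)] = 1 − 6×110 / (10×99)
  = 1 − 660/990 = 1 − 0.6667 ≈ 0.333

0.333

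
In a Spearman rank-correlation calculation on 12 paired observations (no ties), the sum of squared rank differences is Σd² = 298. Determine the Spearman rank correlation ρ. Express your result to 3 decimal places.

-0.042

ρ = 1 − 6Σd² / [n(n²−1)] = 1 − 6×298 / (12×143)
  = 1 − 1788/1716 = 1 − 1.0420 ≈ -0.042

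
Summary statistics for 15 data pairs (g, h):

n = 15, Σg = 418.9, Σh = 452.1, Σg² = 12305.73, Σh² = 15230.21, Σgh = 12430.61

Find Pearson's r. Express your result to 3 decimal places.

r = (nΣgh − ΣgΣh) / √[(nΣg² − (Σg)²)(nΣh² − (Σh)²)]
Numerator: 15×12430.61 − 418.9×452.1 = -2925.54
Denominator: √[(184585.95 − 175477.21)(228453.15 − 204394.41)] = √[9108.74 × 24058.74] = 14803.5404
r = -2925.54 / 14803.5404 ≈ -0.198

-0.198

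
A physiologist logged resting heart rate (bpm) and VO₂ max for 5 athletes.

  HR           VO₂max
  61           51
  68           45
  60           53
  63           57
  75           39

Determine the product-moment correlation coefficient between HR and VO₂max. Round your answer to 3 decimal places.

n = 5, Σx = 327, Σy = 245, Σx² = 21539, Σy² = 12205, Σxy = 15867
nΣxy − ΣxΣy = 79335 − 80115 = -780
nΣx² − (Σx)² = 107695 − 106929 = 766; nΣy² − (Σy)² = 61025 − 60025 = 1000
r = -780 / √(766 × 1000) = -780 / 875.2143 ≈ -0.891

-0.891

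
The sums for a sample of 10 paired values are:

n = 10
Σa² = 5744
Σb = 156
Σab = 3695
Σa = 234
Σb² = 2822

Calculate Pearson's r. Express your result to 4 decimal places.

r = (nΣab − ΣaΣb) / √[(nΣa² − (Σa)²)(nΣb² − (Σb)²)]
Numerator: 10×3695 − 234×156 = 446
Denominator: √[(57440 − 54756)(28220 − 24336)] = √[2684 × 3884] = 3228.7236
r = 446 / 3228.7236 ≈ 0.1381

0.1381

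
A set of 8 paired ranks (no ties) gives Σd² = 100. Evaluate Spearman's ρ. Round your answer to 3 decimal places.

ρ = 1 − 6Σd² / [n(n²−1)] = 1 − 6×100 / (8×63)
  = 1 − 600/504 = 1 − 1.1905 ≈ -0.190

-0.190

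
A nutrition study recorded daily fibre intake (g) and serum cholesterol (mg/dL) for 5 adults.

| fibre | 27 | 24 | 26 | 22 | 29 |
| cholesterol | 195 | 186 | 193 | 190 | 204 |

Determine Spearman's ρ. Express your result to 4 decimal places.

Rank fibre: 4, 2, 3, 1, 5
Rank cholesterol: 4, 1, 3, 2, 5
d = rank(fibre) − rank(cholesterol): 0, 1, 0, -1, 0; Σd² = 2
ρ = 1 − 6Σd² / [n(n²−1)] = 1 − 6×2 / (5×24) = 1 − 12/120 ≈ 0.9000

0.9000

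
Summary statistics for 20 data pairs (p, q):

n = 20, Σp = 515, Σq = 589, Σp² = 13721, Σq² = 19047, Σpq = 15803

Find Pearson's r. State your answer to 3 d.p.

0.719

r = (nΣpq − ΣpΣq) / √[(nΣp² − (Σp)²)(nΣq² − (Σq)²)]
Numerator: 20×15803 − 515×589 = 12725
Denominator: √[(274420 − 265225)(380940 − 346921)] = √[9195 × 34019] = 17686.2858
r = 12725 / 17686.2858 ≈ 0.719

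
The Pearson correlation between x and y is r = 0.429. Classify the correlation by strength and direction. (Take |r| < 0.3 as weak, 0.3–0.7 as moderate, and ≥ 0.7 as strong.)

moderate positive

r = 0.429 > 0 so the relationship is positive.
|r| = 0.429, which falls in the moderate range.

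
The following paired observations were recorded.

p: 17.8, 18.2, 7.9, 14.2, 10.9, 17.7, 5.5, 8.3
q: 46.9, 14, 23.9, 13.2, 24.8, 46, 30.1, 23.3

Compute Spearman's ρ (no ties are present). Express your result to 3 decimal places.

Rank p: 7, 8, 2, 5, 4, 6, 1, 3
Rank q: 8, 2, 4, 1, 5, 7, 6, 3
d = rank(p) − rank(q): -1, 6, -2, 4, -1, -1, -5, 0; Σd² = 84
ρ = 1 − 6Σd² / [n(n²−1)] = 1 − 6×84 / (8×63) = 1 − 504/504 ≈ 0.000

0.000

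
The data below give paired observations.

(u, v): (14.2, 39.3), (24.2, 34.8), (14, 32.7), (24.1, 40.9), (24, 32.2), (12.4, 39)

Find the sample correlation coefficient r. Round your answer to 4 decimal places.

n = 6, Σu = 112.9, Σv = 218.9, Σu² = 2293.85, Σv² = 8055.47, Σuv = 4100.11
nΣuv − ΣuΣv = 24600.66 − 24713.81 = -113.15
nΣu² − (Σu)² = 13763.1 − 12746.41 = 1016.69; nΣv² − (Σv)² = 48332.82 − 47917.21 = 415.61
r = -113.15 / √(1016.69 × 415.61) = -113.15 / 650.0358 ≈ -0.1741

-0.1741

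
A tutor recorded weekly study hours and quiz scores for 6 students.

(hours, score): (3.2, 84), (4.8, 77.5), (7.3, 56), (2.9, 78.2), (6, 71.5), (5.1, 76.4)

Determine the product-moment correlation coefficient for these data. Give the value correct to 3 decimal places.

n = 6, Σx = 29.3, Σy = 443.6, Σx² = 156.99, Σy² = 33262.7, Σxy = 2095.02
nΣxy − ΣxΣy = 12570.12 − 12997.48 = -427.36
nΣx² − (Σx)² = 941.94 − 858.49 = 83.45; nΣy² − (Σy)² = 199576.2 − 196780.96 = 2795.24
r = -427.36 / √(83.45 × 2795.24) = -427.36 / 482.9729 ≈ -0.885

-0.885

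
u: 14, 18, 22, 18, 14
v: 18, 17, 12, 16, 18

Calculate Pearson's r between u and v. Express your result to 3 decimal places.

n = 5, Σu = 86, Σv = 81, Σu² = 1524, Σv² = 1337, Σuv = 1362
nΣuv − ΣuΣv = 6810 − 6966 = -156
nΣu² − (Σu)² = 7620 − 7396 = 224; nΣv² − (Σv)² = 6685 − 6561 = 124
r = -156 / √(224 × 124) = -156 / 166.6613 ≈ -0.936

-0.936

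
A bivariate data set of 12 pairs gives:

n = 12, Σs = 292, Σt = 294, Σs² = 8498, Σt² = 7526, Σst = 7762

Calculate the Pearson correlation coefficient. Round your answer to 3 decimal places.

r = (nΣst − ΣsΣt) / √[(nΣs² − (Σs)²)(nΣt² − (Σt)²)]
Numerator: 12×7762 − 292×294 = 7296
Denominator: √[(101976 − 85264)(90312 − 86436)] = √[16712 × 3876] = 8048.3360
r = 7296 / 8048.3360 ≈ 0.907

0.907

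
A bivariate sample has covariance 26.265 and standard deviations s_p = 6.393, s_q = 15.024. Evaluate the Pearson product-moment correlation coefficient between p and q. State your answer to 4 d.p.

r = Cov(p,q) / (s_p · s_q) = 26.265 / (6.393 × 15.024)
  = 26.265 / 96.0484 ≈ 0.2735

0.2735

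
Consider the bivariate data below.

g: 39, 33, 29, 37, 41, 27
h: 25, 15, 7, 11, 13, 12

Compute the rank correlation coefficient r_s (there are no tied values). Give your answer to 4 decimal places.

0.4857

Rank g: 5, 3, 2, 4, 6, 1
Rank h: 6, 5, 1, 2, 4, 3
d = rank(g) − rank(h): -1, -2, 1, 2, 2, -2; Σd² = 18
ρ = 1 − 6Σd² / [n(n²−1)] = 1 − 6×18 / (6×35) = 1 − 108/210 ≈ 0.4857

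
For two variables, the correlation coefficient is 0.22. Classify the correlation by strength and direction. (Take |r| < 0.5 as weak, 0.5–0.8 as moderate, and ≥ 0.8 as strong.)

r = 0.22 > 0 so the relationship is positive.
|r| = 0.22, which falls in the weak range.

weak positive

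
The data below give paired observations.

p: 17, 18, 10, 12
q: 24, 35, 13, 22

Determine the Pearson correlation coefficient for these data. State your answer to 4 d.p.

0.8834

n = 4, Σp = 57, Σq = 94, Σp² = 857, Σq² = 2454, Σpq = 1432
nΣpq − ΣpΣq = 5728 − 5358 = 370
nΣp² − (Σp)² = 3428 − 3249 = 179; nΣq² − (Σq)² = 9816 − 8836 = 980
r = 370 / √(179 × 980) = 370 / 418.8317 ≈ 0.8834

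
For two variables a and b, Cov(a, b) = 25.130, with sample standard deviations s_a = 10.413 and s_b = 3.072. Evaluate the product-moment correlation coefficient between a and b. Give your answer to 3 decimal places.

r = Cov(a,b) / (s_a · s_b) = 25.130 / (10.413 × 3.072)
  = 25.130 / 31.9887 ≈ 0.786

0.786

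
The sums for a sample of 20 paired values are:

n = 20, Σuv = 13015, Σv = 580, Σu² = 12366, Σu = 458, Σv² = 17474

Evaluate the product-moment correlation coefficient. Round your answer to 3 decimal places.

r = (nΣuv − ΣuΣv) / √[(nΣu² − (Σu)²)(nΣv² − (Σv)²)]
Numerator: 20×13015 − 458×580 = -5340
Denominator: √[(247320 − 209764)(349480 − 336400)] = √[37556 × 13080] = 22163.7650
r = -5340 / 22163.7650 ≈ -0.241

-0.241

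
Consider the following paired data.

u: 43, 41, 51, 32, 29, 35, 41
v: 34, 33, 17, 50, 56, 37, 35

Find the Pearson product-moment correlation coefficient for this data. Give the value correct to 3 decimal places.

-0.965

n = 7, Σu = 272, Σv = 262, Σu² = 10902, Σv² = 10764, Σuv = 9636
nΣuv − ΣuΣv = 67452 − 71264 = -3812
nΣu² − (Σu)² = 76314 − 73984 = 2330; nΣv² − (Σv)² = 75348 − 68644 = 6704
r = -3812 / √(2330 × 6704) = -3812 / 3952.2551 ≈ -0.965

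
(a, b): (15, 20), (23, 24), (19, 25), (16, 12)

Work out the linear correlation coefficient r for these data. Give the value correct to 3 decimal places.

n = 4, Σa = 73, Σb = 81, Σa² = 1371, Σb² = 1745, Σab = 1519
nΣab − ΣaΣb = 6076 − 5913 = 163
nΣa² − (Σa)² = 5484 − 5329 = 155; nΣb² − (Σb)² = 6980 − 6561 = 419
r = 163 / √(155 × 419) = 163 / 254.8431 ≈ 0.640

0.640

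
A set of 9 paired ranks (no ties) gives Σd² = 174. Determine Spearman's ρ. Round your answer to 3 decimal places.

-0.450

ρ = 1 − 6Σd² / [n(n²−1)] = 1 − 6×174 / (9×80)
  = 1 − 1044/720 = 1 − 1.4500 ≈ -0.450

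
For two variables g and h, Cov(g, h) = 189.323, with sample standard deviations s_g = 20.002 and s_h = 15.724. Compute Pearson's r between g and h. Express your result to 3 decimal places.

0.602

r = Cov(g,h) / (s_g · s_h) = 189.323 / (20.002 × 15.724)
  = 189.323 / 314.5114 ≈ 0.602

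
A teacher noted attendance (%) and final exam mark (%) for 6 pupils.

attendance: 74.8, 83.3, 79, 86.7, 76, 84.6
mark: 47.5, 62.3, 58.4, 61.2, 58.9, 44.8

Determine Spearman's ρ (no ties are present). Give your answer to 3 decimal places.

Rank attendance: 1, 4, 3, 6, 2, 5
Rank mark: 2, 6, 3, 5, 4, 1
d = rank(attendance) − rank(mark): -1, -2, 0, 1, -2, 4; Σd² = 26
ρ = 1 − 6Σd² / [n(n²−1)] = 1 − 6×26 / (6×35) = 1 − 156/210 ≈ 0.257

0.257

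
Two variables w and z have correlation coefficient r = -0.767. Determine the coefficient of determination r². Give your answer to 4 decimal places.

r² = (-0.767)² = 0.5883

0.5883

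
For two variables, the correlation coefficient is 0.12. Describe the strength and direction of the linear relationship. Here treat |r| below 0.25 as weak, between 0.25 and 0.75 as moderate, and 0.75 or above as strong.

weak positive

r = 0.12 > 0 so the relationship is positive.
|r| = 0.12, which falls in the weak range.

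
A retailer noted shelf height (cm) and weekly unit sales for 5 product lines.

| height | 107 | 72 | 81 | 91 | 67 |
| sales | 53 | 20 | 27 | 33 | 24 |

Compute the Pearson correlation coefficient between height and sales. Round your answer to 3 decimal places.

n = 5, Σx = 418, Σy = 157, Σx² = 35964, Σy² = 5603, Σxy = 13909
nΣxy − ΣxΣy = 69545 − 65626 = 3919
nΣx² − (Σx)² = 179820 − 174724 = 5096; nΣy² − (Σy)² = 28015 − 24649 = 3366
r = 3919 / √(5096 × 3366) = 3919 / 4141.6345 ≈ 0.946

0.946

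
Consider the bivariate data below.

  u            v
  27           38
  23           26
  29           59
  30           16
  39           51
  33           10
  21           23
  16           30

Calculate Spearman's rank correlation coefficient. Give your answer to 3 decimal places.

0.000

Rank u: 4, 3, 5, 6, 8, 7, 2, 1
Rank v: 6, 4, 8, 2, 7, 1, 3, 5
d = rank(u) − rank(v): -2, -1, -3, 4, 1, 6, -1, -4; Σd² = 84
ρ = 1 − 6Σd² / [n(n²−1)] = 1 − 6×84 / (8×63) = 1 − 504/504 ≈ 0.000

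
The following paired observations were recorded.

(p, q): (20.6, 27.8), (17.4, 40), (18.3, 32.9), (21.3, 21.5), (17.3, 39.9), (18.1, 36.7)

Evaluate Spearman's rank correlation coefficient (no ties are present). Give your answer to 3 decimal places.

-0.943

Rank p: 5, 2, 4, 6, 1, 3
Rank q: 2, 6, 3, 1, 5, 4
d = rank(p) − rank(q): 3, -4, 1, 5, -4, -1; Σd² = 68
ρ = 1 − 6Σd² / [n(n²−1)] = 1 − 6×68 / (6×35) = 1 − 408/210 ≈ -0.943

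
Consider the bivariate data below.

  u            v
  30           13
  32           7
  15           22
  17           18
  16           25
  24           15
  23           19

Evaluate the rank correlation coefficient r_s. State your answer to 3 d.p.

-0.929

Rank u: 6, 7, 1, 3, 2, 5, 4
Rank v: 2, 1, 6, 4, 7, 3, 5
d = rank(u) − rank(v): 4, 6, -5, -1, -5, 2, -1; Σd² = 108
ρ = 1 − 6Σd² / [n(n²−1)] = 1 − 6×108 / (7×48) = 1 − 648/336 ≈ -0.929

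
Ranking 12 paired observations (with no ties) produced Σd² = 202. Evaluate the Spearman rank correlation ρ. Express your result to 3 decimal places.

0.294

ρ = 1 − 6Σd² / [n(n²−1)] = 1 − 6×202 / (12×143)
  = 1 − 1212/1716 = 1 − 0.7063 ≈ 0.294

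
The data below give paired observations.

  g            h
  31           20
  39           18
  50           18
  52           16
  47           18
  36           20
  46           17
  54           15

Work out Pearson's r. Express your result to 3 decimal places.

-0.888

n = 8, Σg = 355, Σh = 142, Σg² = 16223, Σh² = 2542, Σgh = 6212
nΣgh − ΣgΣh = 49696 − 50410 = -714
nΣg² − (Σg)² = 129784 − 126025 = 3759; nΣh² − (Σh)² = 20336 − 20164 = 172
r = -714 / √(3759 × 172) = -714 / 804.0821 ≈ -0.888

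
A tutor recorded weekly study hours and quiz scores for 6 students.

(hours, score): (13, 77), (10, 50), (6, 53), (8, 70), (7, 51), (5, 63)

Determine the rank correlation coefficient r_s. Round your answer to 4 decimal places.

0.2000

Rank hours: 6, 5, 2, 4, 3, 1
Rank score: 6, 1, 3, 5, 2, 4
d = rank(hours) − rank(score): 0, 4, -1, -1, 1, -3; Σd² = 28
ρ = 1 − 6Σd² / [n(n²−1)] = 1 − 6×28 / (6×35) = 1 − 168/210 ≈ 0.2000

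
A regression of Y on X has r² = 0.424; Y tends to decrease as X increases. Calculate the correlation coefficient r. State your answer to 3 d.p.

|r| = √0.424 = 0.651
The association is negative, so r = −0.651.

-0.651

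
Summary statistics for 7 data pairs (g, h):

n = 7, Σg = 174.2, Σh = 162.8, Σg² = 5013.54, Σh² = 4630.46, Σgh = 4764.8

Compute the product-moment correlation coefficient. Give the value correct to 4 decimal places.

0.9427

r = (nΣgh − ΣgΣh) / √[(nΣg² − (Σg)²)(nΣh² − (Σh)²)]
Numerator: 7×4764.8 − 174.2×162.8 = 4993.84
Denominator: √[(35094.78 − 30345.64)(32413.22 − 26503.84)] = √[4749.14 × 5909.38] = 5297.5912
r = 4993.84 / 5297.5912 ≈ 0.9427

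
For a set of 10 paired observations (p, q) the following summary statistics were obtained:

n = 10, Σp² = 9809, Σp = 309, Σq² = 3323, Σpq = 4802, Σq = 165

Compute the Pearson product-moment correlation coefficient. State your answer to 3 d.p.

r = (nΣpq − ΣpΣq) / √[(nΣp² − (Σp)²)(nΣq² − (Σq)²)]
Numerator: 10×4802 − 309×165 = -2965
Denominator: √[(98090 − 95481)(33230 − 27225)] = √[2609 × 6005] = 3958.1618
r = -2965 / 3958.1618 ≈ -0.749

-0.749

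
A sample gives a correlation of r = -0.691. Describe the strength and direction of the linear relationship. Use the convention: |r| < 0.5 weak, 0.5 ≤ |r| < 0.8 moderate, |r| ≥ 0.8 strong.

moderate negative

r = -0.691 < 0 so the relationship is negative.
|r| = 0.691, which falls in the moderate range.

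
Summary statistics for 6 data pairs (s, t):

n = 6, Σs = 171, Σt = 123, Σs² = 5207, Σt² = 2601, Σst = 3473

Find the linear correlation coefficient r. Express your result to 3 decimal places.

-0.200

r = (nΣst − ΣsΣt) / √[(nΣs² − (Σs)²)(nΣt² − (Σt)²)]
Numerator: 6×3473 − 171×123 = -195
Denominator: √[(31242 − 29241)(15606 − 15129)] = √[2001 × 477] = 976.9734
r = -195 / 976.9734 ≈ -0.200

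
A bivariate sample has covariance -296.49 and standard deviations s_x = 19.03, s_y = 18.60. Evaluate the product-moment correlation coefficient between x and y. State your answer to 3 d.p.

-0.838

r = Cov(x,y) / (s_x · s_y) = -296.49 / (19.03 × 18.60)
  = -296.49 / 353.9580 ≈ -0.838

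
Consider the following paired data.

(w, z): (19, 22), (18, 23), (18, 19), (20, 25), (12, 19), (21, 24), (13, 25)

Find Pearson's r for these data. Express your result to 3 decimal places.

n = 7, Σw = 121, Σz = 157, Σw² = 2163, Σz² = 3561, Σwz = 2731
nΣwz − ΣwΣz = 19117 − 18997 = 120
nΣw² − (Σw)² = 15141 − 14641 = 500; nΣz² − (Σz)² = 24927 − 24649 = 278
r = 120 / √(500 × 278) = 120 / 372.8270 ≈ 0.322

0.322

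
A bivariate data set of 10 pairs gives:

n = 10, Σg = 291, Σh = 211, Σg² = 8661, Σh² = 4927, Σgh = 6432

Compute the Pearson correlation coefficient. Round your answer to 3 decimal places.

0.964

r = (nΣgh − ΣgΣh) / √[(nΣg² − (Σg)²)(nΣh² − (Σh)²)]
Numerator: 10×6432 − 291×211 = 2919
Denominator: √[(86610 − 84681)(49270 − 44521)] = √[1929 × 4749] = 3026.6848
r = 2919 / 3026.6848 ≈ 0.964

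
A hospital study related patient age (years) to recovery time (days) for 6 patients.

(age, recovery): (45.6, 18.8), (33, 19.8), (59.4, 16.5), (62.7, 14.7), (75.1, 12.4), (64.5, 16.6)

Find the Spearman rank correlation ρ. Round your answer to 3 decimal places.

-0.829

Rank age: 2, 1, 3, 4, 6, 5
Rank recovery: 5, 6, 3, 2, 1, 4
d = rank(age) − rank(recovery): -3, -5, 0, 2, 5, 1; Σd² = 64
ρ = 1 − 6Σd² / [n(n²−1)] = 1 − 6×64 / (6×35) = 1 − 384/210 ≈ -0.829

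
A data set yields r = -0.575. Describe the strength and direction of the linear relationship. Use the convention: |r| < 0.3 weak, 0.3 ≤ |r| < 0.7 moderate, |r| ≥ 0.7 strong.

r = -0.575 < 0 so the relationship is negative.
|r| = 0.575, which falls in the moderate range.

moderate negative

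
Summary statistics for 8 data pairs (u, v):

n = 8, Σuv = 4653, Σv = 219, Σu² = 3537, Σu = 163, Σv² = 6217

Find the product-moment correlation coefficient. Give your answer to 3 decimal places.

r = (nΣuv − ΣuΣv) / √[(nΣu² − (Σu)²)(nΣv² − (Σv)²)]
Numerator: 8×4653 − 163×219 = 1527
Denominator: √[(28296 − 26569)(49736 − 47961)] = √[1727 × 1775] = 1750.8355
r = 1527 / 1750.8355 ≈ 0.872

0.872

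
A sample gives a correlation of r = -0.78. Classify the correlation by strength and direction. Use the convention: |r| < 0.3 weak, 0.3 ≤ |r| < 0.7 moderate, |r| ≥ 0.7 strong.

strong negative

r = -0.78 < 0 so the relationship is negative.
|r| = 0.78, which falls in the strong range.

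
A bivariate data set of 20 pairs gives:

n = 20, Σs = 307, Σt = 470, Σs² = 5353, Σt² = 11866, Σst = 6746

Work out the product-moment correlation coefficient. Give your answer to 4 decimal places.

-0.6460

r = (nΣst − ΣsΣt) / √[(nΣs² − (Σs)²)(nΣt² − (Σt)²)]
Numerator: 20×6746 − 307×470 = -9370
Denominator: √[(107060 − 94249)(237320 − 220900)] = √[12811 × 16420] = 14503.6761
r = -9370 / 14503.6761 ≈ -0.6460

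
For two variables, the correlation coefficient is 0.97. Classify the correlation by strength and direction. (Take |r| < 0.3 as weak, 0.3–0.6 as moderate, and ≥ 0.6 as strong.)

strong positive

r = 0.97 > 0 so the relationship is positive.
|r| = 0.97, which falls in the strong range.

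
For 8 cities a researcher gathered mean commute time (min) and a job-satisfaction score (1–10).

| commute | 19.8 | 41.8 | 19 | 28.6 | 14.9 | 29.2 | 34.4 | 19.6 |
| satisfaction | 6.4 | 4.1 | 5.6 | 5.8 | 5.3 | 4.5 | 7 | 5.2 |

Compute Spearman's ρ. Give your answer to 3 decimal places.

-0.119

Rank commute: 4, 8, 2, 5, 1, 6, 7, 3
Rank satisfaction: 7, 1, 5, 6, 4, 2, 8, 3
d = rank(commute) − rank(satisfaction): -3, 7, -3, -1, -3, 4, -1, 0; Σd² = 94
ρ = 1 − 6Σd² / [n(n²−1)] = 1 − 6×94 / (8×63) = 1 − 564/504 ≈ -0.119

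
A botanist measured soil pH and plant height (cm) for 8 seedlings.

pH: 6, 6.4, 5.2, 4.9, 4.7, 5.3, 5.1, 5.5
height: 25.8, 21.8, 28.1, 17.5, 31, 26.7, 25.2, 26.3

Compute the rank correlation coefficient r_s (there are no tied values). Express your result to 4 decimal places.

Rank pH: 7, 8, 4, 2, 1, 5, 3, 6
Rank height: 4, 2, 7, 1, 8, 6, 3, 5
d = rank(pH) − rank(height): 3, 6, -3, 1, -7, -1, 0, 1; Σd² = 106
ρ = 1 − 6Σd² / [n(n²−1)] = 1 − 6×106 / (8×63) = 1 − 636/504 ≈ -0.2619

-0.2619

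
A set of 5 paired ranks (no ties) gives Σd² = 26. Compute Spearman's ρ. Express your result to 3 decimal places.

ρ = 1 − 6Σd² / [n(n²−1)] = 1 − 6×26 / (5×24)
  = 1 − 156/120 = 1 − 1.3000 ≈ -0.300

-0.300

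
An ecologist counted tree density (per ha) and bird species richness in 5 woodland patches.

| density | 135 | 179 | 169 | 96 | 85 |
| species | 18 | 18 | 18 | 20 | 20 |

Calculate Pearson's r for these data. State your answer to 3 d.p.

n = 5, Σx = 664, Σy = 94, Σx² = 95268, Σy² = 1772, Σxy = 12314
nΣxy − ΣxΣy = 61570 − 62416 = -846
nΣx² − (Σx)² = 476340 − 440896 = 35444; nΣy² − (Σy)² = 8860 − 8836 = 24
r = -846 / √(35444 × 24) = -846 / 922.3101 ≈ -0.917

-0.917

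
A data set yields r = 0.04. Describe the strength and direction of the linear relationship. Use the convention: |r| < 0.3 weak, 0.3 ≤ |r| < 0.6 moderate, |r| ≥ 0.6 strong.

r = 0.04 > 0 so the relationship is positive.
|r| = 0.04, which falls in the weak range.

weak positive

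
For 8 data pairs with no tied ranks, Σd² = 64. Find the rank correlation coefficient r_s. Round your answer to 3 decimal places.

ρ = 1 − 6Σd² / [n(n²−1)] = 1 − 6×64 / (8×63)
  = 1 − 384/504 = 1 − 0.7619 ≈ 0.238

0.238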